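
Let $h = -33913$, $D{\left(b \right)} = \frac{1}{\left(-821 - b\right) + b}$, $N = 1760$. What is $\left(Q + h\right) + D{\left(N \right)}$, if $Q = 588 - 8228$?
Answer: $- \frac{34115014}{821} \approx -41553.0$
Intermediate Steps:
$D{\left(b \right)} = - \frac{1}{821}$ ($D{\left(b \right)} = \frac{1}{-821} = - \frac{1}{821}$)
$Q = -7640$ ($Q = 588 - 8228 = -7640$)
$\left(Q + h\right) + D{\left(N \right)} = \left(-7640 - 33913\right) - \frac{1}{821} = -41553 - \frac{1}{821} = - \frac{34115014}{821}$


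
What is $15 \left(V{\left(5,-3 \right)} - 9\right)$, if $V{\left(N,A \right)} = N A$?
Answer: $-360$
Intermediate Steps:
$V{\left(N,A \right)} = A N$
$15 \left(V{\left(5,-3 \right)} - 9\right) = 15 \left(\left(-3\right) 5 - 9\right) = 15 \left(-15 - 9\right) = 15 \left(-24\right) = -360$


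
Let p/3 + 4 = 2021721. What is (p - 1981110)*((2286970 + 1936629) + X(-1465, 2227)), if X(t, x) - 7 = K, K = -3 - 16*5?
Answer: 17249041096443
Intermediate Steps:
p = 6065151 (p = -12 + 3*2021721 = -12 + 6065163 = 6065151)
K = -83 (K = -3 - 80 = -83)
X(t, x) = -76 (X(t, x) = 7 - 83 = -76)
(p - 1981110)*((2286970 + 1936629) + X(-1465, 2227)) = (6065151 - 1981110)*((2286970 + 1936629) - 76) = 4084041*(4223599 - 76) = 4084041*4223523 = 17249041096443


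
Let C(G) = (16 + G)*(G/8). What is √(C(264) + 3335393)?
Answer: √3344633 ≈ 1828.8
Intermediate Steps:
C(G) = G*(16 + G)/8 (C(G) = (16 + G)*(G*(⅛)) = (16 + G)*(G/8) = G*(16 + G)/8)
√(C(264) + 3335393) = √((⅛)*264*(16 + 264) + 3335393) = √((⅛)*264*280 + 3335393) = √(9240 + 3335393) = √3344633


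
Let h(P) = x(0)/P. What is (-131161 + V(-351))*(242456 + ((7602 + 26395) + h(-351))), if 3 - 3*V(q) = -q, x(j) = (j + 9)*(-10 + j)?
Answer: -471795403843/13 ≈ -3.6292e+10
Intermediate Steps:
x(j) = (-10 + j)*(9 + j) (x(j) = (9 + j)*(-10 + j) = (-10 + j)*(9 + j))
h(P) = -90/P (h(P) = (-90 + 0² - 1*0)/P = (-90 + 0 + 0)/P = -90/P)
V(q) = 1 + q/3 (V(q) = 1 - (-1)*q/3 = 1 + q/3)
(-131161 + V(-351))*(242456 + ((7602 + 26395) + h(-351))) = (-131161 + (1 + (⅓)*(-351)))*(242456 + ((7602 + 26395) - 90/(-351))) = (-131161 + (1 - 117))*(242456 + (33997 - 90*(-1/351))) = (-131161 - 116)*(242456 + (33997 + 10/39)) = -131277*(242456 + 1325893/39) = -131277*10781677/39 = -471795403843/13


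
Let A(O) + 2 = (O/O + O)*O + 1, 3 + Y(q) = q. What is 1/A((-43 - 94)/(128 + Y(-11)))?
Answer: -12996/9845 ≈ -1.3201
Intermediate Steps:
Y(q) = -3 + q
A(O) = -1 + O*(1 + O) (A(O) = -2 + ((O/O + O)*O + 1) = -2 + ((1 + O)*O + 1) = -2 + (O*(1 + O) + 1) = -2 + (1 + O*(1 + O)) = -1 + O*(1 + O))
1/A((-43 - 94)/(128 + Y(-11))) = 1/(-1 + (-43 - 94)/(128 + (-3 - 11)) + ((-43 - 94)/(128 + (-3 - 11)))²) = 1/(-1 - 137/(128 - 14) + (-137/(128 - 14))²) = 1/(-1 - 137/114 + (-137/114)²) = 1/(-1 - 137/114 + 18769/12996) = 1/(-9845/12996) = -12996/9845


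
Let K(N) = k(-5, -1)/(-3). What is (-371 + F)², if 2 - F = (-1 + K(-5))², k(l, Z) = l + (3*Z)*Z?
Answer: 11035684/81 ≈ 1.3624e+5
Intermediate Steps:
k(l, Z) = l + 3*Z²
K(N) = ⅔ (K(N) = (-5 + 3*(-1)²)/(-3) = (-5 + 3*1)*(-⅓) = (-5 + 3)*(-⅓) = -2*(-⅓) = ⅔)
F = 17/9 (F = 2 - (-1 + ⅔)² = 2 - (-⅓)² = 2 - 1*⅑ = 2 - ⅑ = 17/9 ≈ 1.8889)
(-371 + F)² = (-371 + 17/9)² = (-3322/9)² = 11035684/81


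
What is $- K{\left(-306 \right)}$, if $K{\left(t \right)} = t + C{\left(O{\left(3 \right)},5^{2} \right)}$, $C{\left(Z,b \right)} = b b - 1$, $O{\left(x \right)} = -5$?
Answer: $-318$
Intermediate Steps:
$C{\left(Z,b \right)} = -1 + b^{2}$ ($C{\left(Z,b \right)} = b^{2} - 1 = -1 + b^{2}$)
$K{\left(t \right)} = 624 + t$ ($K{\left(t \right)} = t - \left(1 - \left(5^{2}\right)^{2}\right) = t - \left(1 - 25^{2}\right) = t + \left(-1 + 625\right) = t + 624 = 624 + t$)
$- K{\left(-306 \right)} = - (624 - 306) = \left(-1\right) 318 = -318$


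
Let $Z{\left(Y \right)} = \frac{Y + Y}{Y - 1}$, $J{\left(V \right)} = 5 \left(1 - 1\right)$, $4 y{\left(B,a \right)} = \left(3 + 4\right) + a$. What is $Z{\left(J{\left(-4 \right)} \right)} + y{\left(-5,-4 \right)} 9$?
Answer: $\frac{27}{4} \approx 6.75$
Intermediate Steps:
$y{\left(B,a \right)} = \frac{7}{4} + \frac{a}{4}$ ($y{\left(B,a \right)} = \frac{\left(3 + 4\right) + a}{4} = \frac{7 + a}{4} = \frac{7}{4} + \frac{a}{4}$)
$J{\left(V \right)} = 0$ ($J{\left(V \right)} = 5 \cdot 0 = 0$)
$Z{\left(Y \right)} = \frac{2 Y}{-1 + Y}$
$Z{\left(J{\left(-4 \right)} \right)} + y{\left(-5,-4 \right)} 9 = 2 \cdot 0 \frac{1}{-1 + 0} + \left(\frac{7}{4} + \frac{1}{4} \left(-4\right)\right) 9 = 2 \cdot 0 \frac{1}{-1} + \left(\frac{7}{4} - 1\right) 9 = 2 \cdot 0 \left(-1\right) + \frac{3}{4} \cdot 9 = 0 + \frac{27}{4} = \frac{27}{4}$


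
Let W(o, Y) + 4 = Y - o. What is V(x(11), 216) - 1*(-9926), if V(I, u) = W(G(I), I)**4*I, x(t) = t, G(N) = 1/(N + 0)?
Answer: 46573682/1331 ≈ 34992.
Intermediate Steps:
G(N) = 1/N
W(o, Y) = -4 + Y - o (W(o, Y) = -4 + (Y - o) = -4 + Y - o)
V(I, u) = I*(-4 + I - 1/I)**4 (V(I, u) = (-4 + I - 1/I)**4*I = I*(-4 + I - 1/I)**4)
V(x(11), 216) - 1*(-9926) = (1 + 11*(4 - 1*11))**4/11**3 - 1*(-9926) = (1 + 11*(4 - 11))**4/1331 + 9926 = (1 + 11*(-7))**4/1331 + 9926 = (1 - 77)**4/1331 + 9926 = (1/1331)*(-76)**4 + 9926 = (1/1331)*33362176 + 9926 = 33362176/1331 + 9926 = 46573682/1331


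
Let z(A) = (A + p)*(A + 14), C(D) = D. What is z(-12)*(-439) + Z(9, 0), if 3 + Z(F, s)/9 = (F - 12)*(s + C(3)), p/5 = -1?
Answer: 14818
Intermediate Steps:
p = -5 (p = 5*(-1) = -5)
Z(F, s) = -27 + 9*(-12 + F)*(3 + s) (Z(F, s) = -27 + 9*((F - 12)*(s + 3)) = -27 + 9*((-12 + F)*(3 + s)) = -27 + 9*(-12 + F)*(3 + s))
z(A) = (-5 + A)*(14 + A) (z(A) = (A - 5)*(A + 14) = (-5 + A)*(14 + A))
z(-12)*(-439) + Z(9, 0) = (-70 + (-12)² + 9*(-12))*(-439) + (-351 - 108*0 + 27*9 + 9*9*0) = (-70 + 144 - 108)*(-439) + (-351 + 0 + 243 + 0) = -34*(-439) - 108 = 14926 - 108 = 14818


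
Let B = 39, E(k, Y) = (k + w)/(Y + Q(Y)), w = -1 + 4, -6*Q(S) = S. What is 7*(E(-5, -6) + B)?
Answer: 1379/5 ≈ 275.80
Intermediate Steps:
Q(S) = -S/6
w = 3
E(k, Y) = 6*(3 + k)/(5*Y) (E(k, Y) = (k + 3)/(Y - Y/6) = (3 + k)/((5*Y/6)) = (3 + k)*(6/(5*Y)) = 6*(3 + k)/(5*Y))
7*(E(-5, -6) + B) = 7*((6/5)*(3 - 5)/(-6) + 39) = 7*((6/5)*(-⅙)*(-2) + 39) = 7*(⅖ + 39) = 7*(197/5) = 1379/5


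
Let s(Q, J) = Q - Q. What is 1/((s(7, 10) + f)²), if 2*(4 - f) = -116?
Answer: 1/3844 ≈ 0.00026015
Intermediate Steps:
s(Q, J) = 0
f = 62 (f = 4 - ½*(-116) = 4 + 58 = 62)
1/((s(7, 10) + f)²) = 1/((0 + 62)²) = 1/(62²) = 1/3844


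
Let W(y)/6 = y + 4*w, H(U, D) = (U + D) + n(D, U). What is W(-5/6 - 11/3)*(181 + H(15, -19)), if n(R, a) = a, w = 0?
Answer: -5184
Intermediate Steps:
H(U, D) = D + 2*U (H(U, D) = (U + D) + U = (D + U) + U = D + 2*U)
W(y) = 6*y (W(y) = 6*(y + 4*0) = 6*(y + 0) = 6*y)
W(-5/6 - 11/3)*(181 + H(15, -19)) = (6*(-5/6 - 11/3))*(181 + (-19 + 2*15)) = (6*(-5*⅙ - 11*⅓))*(181 + (-19 + 30)) = (6*(-⅚ - 11/3))*(181 + 11) = (6*(-9/2))*192 = -27*192 = -5184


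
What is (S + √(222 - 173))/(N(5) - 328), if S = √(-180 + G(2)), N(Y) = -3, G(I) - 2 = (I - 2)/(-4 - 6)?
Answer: -7/331 - I*√178/331 ≈ -0.021148 - 0.040307*I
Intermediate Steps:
G(I) = 11/5 - I/10 (G(I) = 2 + (I - 2)/(-4 - 6) = 2 + (-2 + I)/(-10) = 2 + (-2 + I)*(-⅒) = 2 + (⅕ - I/10) = 11/5 - I/10)
S = I*√178 (S = √(-180 + (11/5 - ⅒*2)) = √(-180 + (11/5 - ⅕)) = √(-180 + 2) = √(-178) = I*√178 ≈ 13.342*I)
(S + √(222 - 173))/(N(5) - 328) = (I*√178 + √(222 - 173))/(-3 - 328) = (I*√178 + √49)/(-331) = (I*√178 + 7)*(-1/331) = (7 + I*√178)*(-1/331) = -7/331 - I*√178/331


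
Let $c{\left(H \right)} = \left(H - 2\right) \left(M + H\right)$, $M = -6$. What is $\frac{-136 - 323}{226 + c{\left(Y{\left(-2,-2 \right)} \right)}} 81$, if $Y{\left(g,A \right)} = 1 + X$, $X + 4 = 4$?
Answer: $- \frac{12393}{77} \approx -160.95$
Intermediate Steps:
$X = 0$ ($X = -4 + 4 = 0$)
$Y{\left(g,A \right)} = 1$ ($Y{\left(g,A \right)} = 1 + 0 = 1$)
$c{\left(H \right)} = \left(-6 + H\right) \left(-2 + H\right)$ ($c{\left(H \right)} = \left(H - 2\right) \left(-6 + H\right) = \left(-2 + H\right) \left(-6 + H\right) = \left(-6 + H\right) \left(-2 + H\right)$)
$\frac{-136 - 323}{226 + c{\left(Y{\left(-2,-2 \right)} \right)}} 81 = \frac{-136 - 323}{226 + \left(12 + 1^{2} - 8\right)} 81 = - \frac{459}{226 + \left(12 + 1 - 8\right)} 81 = - \frac{459}{226 + 5} \cdot 81 = - \frac{459}{231} \cdot 81 = \left(-459\right) \frac{1}{231} \cdot 81 = \left(- \frac{153}{77}\right) 81 = - \frac{12393}{77}$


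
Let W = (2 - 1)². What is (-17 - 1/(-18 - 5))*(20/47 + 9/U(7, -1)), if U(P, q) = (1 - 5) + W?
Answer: 47190/1081 ≈ 43.654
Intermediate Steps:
W = 1 (W = 1² = 1)
U(P, q) = -3 (U(P, q) = (1 - 5) + 1 = -4 + 1 = -3)
(-17 - 1/(-18 - 5))*(20/47 + 9/U(7, -1)) = (-17 - 1/(-18 - 5))*(20/47 + 9/(-3)) = (-17 - 1/(-23))*(20*(1/47) + 9*(-⅓)) = (-17 - 1*(-1/23))*(20/47 - 3) = (-17 + 1/23)*(-121/47) = -390/23*(-121/47) = 47190/1081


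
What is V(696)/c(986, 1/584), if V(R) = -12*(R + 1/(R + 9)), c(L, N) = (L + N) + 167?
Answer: -1146230816/158237955 ≈ -7.2437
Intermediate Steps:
c(L, N) = 167 + L + N
V(R) = -12*R - 12/(9 + R) (V(R) = -12*(R + 1/(9 + R)) = -12*R - 12/(9 + R))
V(696)/c(986, 1/584) = (12*(-1 - 1*696² - 9*696)/(9 + 696))/(167 + 986 + 1/584) = (12*(-1 - 1*484416 - 6264)/705)/(167 + 986 + 1/584) = (12*(1/705)*(-1 - 484416 - 6264))/(673353/584) = (12*(1/705)*(-490681))*(584/673353) = -1962724/235*584/673353 = -1146230816/158237955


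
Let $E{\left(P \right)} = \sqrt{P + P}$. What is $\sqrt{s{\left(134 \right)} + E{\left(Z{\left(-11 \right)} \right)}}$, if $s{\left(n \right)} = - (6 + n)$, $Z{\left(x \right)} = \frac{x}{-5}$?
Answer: $\frac{\sqrt{-3500 + 5 \sqrt{110}}}{5} \approx 11.743 i$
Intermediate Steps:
$Z{\left(x \right)} = - \frac{x}{5}$ ($Z{\left(x \right)} = x \left(- \frac{1}{5}\right) = - \frac{x}{5}$)
$s{\left(n \right)} = -6 - n$
$E{\left(P \right)} = \sqrt{2} \sqrt{P}$ ($E{\left(P \right)} = \sqrt{2 P} = \sqrt{2} \sqrt{P}$)
$\sqrt{s{\left(134 \right)} + E{\left(Z{\left(-11 \right)} \right)}} = \sqrt{\left(-6 - 134\right) + \sqrt{2} \sqrt{\left(- \frac{1}{5}\right) \left(-11\right)}} = \sqrt{\left(-6 - 134\right) + \sqrt{2} \sqrt{\frac{11}{5}}} = \sqrt{-140 + \sqrt{2} \frac{\sqrt{55}}{5}} = \sqrt{-140 + \frac{\sqrt{110}}{5}}$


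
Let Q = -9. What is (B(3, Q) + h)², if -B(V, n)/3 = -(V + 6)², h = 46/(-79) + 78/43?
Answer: 688327419025/11539609 ≈ 59649.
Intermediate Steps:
h = 4184/3397 (h = 46*(-1/79) + 78*(1/43) = -46/79 + 78/43 = 4184/3397 ≈ 1.2317)
B(V, n) = 3*(6 + V)² (B(V, n) = -(-3)*(V + 6)² = -(-3)*(6 + V)² = 3*(6 + V)²)
(B(3, Q) + h)² = (3*(6 + 3)² + 4184/3397)² = (3*9² + 4184/3397)² = (3*81 + 4184/3397)² = (243 + 4184/3397)² = (829655/3397)² = 688327419025/11539609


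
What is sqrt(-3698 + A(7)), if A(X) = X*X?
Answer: I*sqrt(3649) ≈ 60.407*I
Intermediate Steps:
A(X) = X**2
sqrt(-3698 + A(7)) = sqrt(-3698 + 7**2) = sqrt(-3698 + 49) = sqrt(-3649) = I*sqrt(3649)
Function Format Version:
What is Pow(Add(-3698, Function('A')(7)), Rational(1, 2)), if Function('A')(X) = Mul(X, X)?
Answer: Mul(I, Pow(3649, Rational(1, 2))) ≈ Mul(60.407, I)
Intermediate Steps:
Function('A')(X) = Pow(X, 2)
Pow(Add(-3698, Function('A')(7)), Rational(1, 2)) = Pow(Add(-3698, Pow(7, 2)), Rational(1, 2)) = Pow(Add(-3698, 49), Rational(1, 2)) = Pow(-3649, Rational(1, 2)) = Mul(I, Pow(3649, Rational(1, 2)))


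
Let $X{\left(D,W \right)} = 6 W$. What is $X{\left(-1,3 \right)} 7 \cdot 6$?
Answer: $756$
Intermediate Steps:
$X{\left(-1,3 \right)} 7 \cdot 6 = 6 \cdot 3 \cdot 7 \cdot 6 = 18 \cdot 7 \cdot 6 = 126 \cdot 6 = 756$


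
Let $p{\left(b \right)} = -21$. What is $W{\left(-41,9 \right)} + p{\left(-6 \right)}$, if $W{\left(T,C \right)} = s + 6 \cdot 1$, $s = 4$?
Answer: $-11$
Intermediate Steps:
$W{\left(T,C \right)} = 10$ ($W{\left(T,C \right)} = 4 + 6 \cdot 1 = 4 + 6 = 10$)
$W{\left(-41,9 \right)} + p{\left(-6 \right)} = 10 - 21 = -11$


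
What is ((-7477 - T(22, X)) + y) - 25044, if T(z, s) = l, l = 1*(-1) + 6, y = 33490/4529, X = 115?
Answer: -147276764/4529 ≈ -32519.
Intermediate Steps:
y = 33490/4529 (y = 33490*(1/4529) = 33490/4529 ≈ 7.3946)
l = 5 (l = -1 + 6 = 5)
T(z, s) = 5
((-7477 - T(22, X)) + y) - 25044 = ((-7477 - 1*5) + 33490/4529) - 25044 = ((-7477 - 5) + 33490/4529) - 25044 = (-7482 + 33490/4529) - 25044 = -33852488/4529 - 25044 = -147276764/4529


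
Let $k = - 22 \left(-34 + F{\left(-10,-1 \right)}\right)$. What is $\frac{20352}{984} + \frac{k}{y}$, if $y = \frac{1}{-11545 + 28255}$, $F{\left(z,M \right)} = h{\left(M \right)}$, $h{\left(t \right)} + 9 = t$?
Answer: $\frac{663187328}{41} \approx 1.6175 \cdot 10^{7}$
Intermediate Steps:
$h{\left(t \right)} = -9 + t$
$F{\left(z,M \right)} = -9 + M$
$y = \frac{1}{16710} \approx 5.9844 \cdot 10^{-5}$
$k = 968$ ($k = - 22 \left(-34 - 10\right) = \left(-22\right) \left(-44\right) = 968$)
$\frac{20352}{984} + \frac{k}{y} = \frac{20352}{984} + 968 \frac{1}{\frac{1}{16710}} = 20352 \cdot \frac{1}{984} + 968 \cdot 16710 = \frac{848}{41} + 16175280 = \frac{663187328}{41}$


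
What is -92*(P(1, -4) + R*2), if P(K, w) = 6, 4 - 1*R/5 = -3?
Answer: -6992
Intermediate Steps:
R = 35 (R = 20 - 5*(-3) = 20 + 15 = 35)
-92*(P(1, -4) + R*2) = -92*(6 + 35*2) = -92*(6 + 70) = -92*76 = -1*6992 = -6992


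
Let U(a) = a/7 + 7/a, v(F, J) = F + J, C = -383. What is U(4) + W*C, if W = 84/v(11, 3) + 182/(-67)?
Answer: -2354925/1876 ≈ -1255.3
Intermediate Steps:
W = 220/67 (W = 84/(11 + 3) + 182/(-67) = 84/14 + 182*(-1/67) = 84*(1/14) - 182/67 = 6 - 182/67 = 220/67 ≈ 3.2836)
U(a) = 7/a + a/7 (U(a) = a*(⅐) + 7/a = a/7 + 7/a = 7/a + a/7)
U(4) + W*C = (7/4 + (⅐)*4) + (220/67)*(-383) = (7*(¼) + 4/7) - 84260/67 = (7/4 + 4/7) - 84260/67 = 65/28 - 84260/67 = -2354925/1876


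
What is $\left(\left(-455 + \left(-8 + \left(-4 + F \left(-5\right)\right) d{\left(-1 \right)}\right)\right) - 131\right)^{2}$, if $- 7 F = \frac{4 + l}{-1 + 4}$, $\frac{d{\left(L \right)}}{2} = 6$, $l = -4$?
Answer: $412164$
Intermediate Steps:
$d{\left(L \right)} = 12$ ($d{\left(L \right)} = 2 \cdot 6 = 12$)
$F = 0$ ($F = - \frac{\left(4 - 4\right) \frac{1}{-1 + 4}}{7} = - \frac{0 \cdot \frac{1}{3}}{7} = \left(- \frac{1}{7}\right) 0 = 0$)
$\left(\left(-455 + \left(-8 + \left(-4 + F \left(-5\right)\right) d{\left(-1 \right)}\right)\right) - 131\right)^{2} = \left(\left(-455 + \left(-8 + \left(-4 + 0 \left(-5\right)\right) 12\right)\right) - 131\right)^{2} = \left(\left(-455 + \left(-8 + \left(-4 + 0\right) 12\right)\right) - 131\right)^{2} = \left(\left(-455 - 56\right) - 131\right)^{2} = \left(-511 - 131\right)^{2} = \left(-642\right)^{2} = 412164$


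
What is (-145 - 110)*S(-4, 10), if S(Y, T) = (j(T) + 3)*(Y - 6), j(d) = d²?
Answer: 262650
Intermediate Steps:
S(Y, T) = (-6 + Y)*(3 + T²) (S(Y, T) = (T² + 3)*(Y - 6) = (3 + T²)*(-6 + Y) = (-6 + Y)*(3 + T²))
(-145 - 110)*S(-4, 10) = (-145 - 110)*(-18 - 6*10² + 3*(-4) - 4*10²) = -255*(-18 - 6*100 - 12 - 4*100) = -255*(-18 - 600 - 12 - 400) = -255*(-1030) = 262650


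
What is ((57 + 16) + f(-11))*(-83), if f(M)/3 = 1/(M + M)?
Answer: -133049/22 ≈ -6047.7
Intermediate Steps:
f(M) = 3/(2*M) (f(M) = 3/(M + M) = 3/((2*M)) = 3*(1/(2*M)) = 3/(2*M))
((57 + 16) + f(-11))*(-83) = ((57 + 16) + (3/2)/(-11))*(-83) = (73 + (3/2)*(-1/11))*(-83) = (73 - 3/22)*(-83) = (1603/22)*(-83) = -133049/22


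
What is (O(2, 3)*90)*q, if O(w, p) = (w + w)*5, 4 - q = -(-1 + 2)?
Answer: 9000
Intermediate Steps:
q = 5 (q = 4 - (-1)*(-1 + 2) = 4 - (-1) = 4 - 1*(-1) = 4 + 1 = 5)
O(w, p) = 10*w (O(w, p) = (2*w)*5 = 10*w)
(O(2, 3)*90)*q = ((10*2)*90)*5 = (20*90)*5 = 1800*5 = 9000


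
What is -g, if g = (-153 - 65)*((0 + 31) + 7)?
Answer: 8284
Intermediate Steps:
g = -8284 (g = -218*(31 + 7) = -218*38 = -8284)
-g = -1*(-8284) = 8284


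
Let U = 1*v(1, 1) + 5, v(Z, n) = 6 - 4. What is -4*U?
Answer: -28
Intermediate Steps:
v(Z, n) = 2
U = 7 (U = 1*2 + 5 = 2 + 5 = 7)
-4*U = -4*7 = -28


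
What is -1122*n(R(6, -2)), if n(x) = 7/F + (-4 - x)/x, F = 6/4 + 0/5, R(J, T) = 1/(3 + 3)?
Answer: 22814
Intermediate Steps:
R(J, T) = 1/6
F = 3/2 (F = 6*(1/4) + 0*(1/5) = 3/2 + 0 = 3/2 ≈ 1.5000)
n(x) = 14/3 + (-4 - x)/x (n(x) = 7/(3/2) + (-4 - x)/x = 7*(2/3) + (-4 - x)/x = 14/3 + (-4 - x)/x)
-1122*n(R(6, -2)) = -1122*(11/3 - 4/1/6) = -1122*(11/3 - 4*6) = -1122*(11/3 - 24) = -1122*(-61/3) = 22814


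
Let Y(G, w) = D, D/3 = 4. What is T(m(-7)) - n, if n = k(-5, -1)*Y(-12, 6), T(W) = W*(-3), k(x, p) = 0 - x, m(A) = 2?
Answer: -66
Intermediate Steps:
D = 12 (D = 3*4 = 12)
k(x, p) = -x
Y(G, w) = 12
T(W) = -3*W
n = 60 (n = -1*(-5)*12 = 5*12 = 60)
T(m(-7)) - n = -3*2 - 1*60 = -6 - 60 = -66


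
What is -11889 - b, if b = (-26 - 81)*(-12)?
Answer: -13173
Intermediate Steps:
b = 1284 (b = -107*(-12) = 1284)
-11889 - b = -11889 - 1*1284 = -11889 - 1284 = -13173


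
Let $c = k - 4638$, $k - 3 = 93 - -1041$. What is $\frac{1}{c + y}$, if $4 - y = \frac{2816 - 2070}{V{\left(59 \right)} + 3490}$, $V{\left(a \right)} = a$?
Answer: $- \frac{3549}{12411599} \approx -0.00028594$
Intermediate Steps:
$k = 1137$ ($k = 3 + \left(93 - -1041\right) = 3 + \left(93 + 1041\right) = 3 + 1134 = 1137$)
$y = \frac{13450}{3549}$ ($y = 4 - \frac{2816 - 2070}{59 + 3490} = 4 - \frac{746}{3549} = \frac{13450}{3549} \approx 3.7898$)
$c = -3501$ ($c = 1137 - 4638 = -3501$)
$\frac{1}{c + y} = \frac{1}{-3501 + \frac{13450}{3549}} = \frac{1}{- \frac{12411599}{3549}} = - \frac{3549}{12411599}$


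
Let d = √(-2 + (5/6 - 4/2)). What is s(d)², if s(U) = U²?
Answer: 361/36 ≈ 10.028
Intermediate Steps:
d = I*√114/6 (d = √(-2 + (5*(⅙) - 4*½)) = √(-2 + (⅚ - 2)) = √(-2 - 7/6) = √(-19/6) = I*√114/6 ≈ 1.7795*I)
s(d)² = ((I*√114/6)²)² = (-19/6)² = 361/36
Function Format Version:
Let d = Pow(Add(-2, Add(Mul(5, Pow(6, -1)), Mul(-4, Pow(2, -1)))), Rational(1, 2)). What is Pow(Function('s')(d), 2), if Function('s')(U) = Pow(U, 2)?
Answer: Rational(361, 36) ≈ 10.028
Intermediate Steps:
d = Mul(Rational(1, 6), I, Pow(114, Rational(1, 2))) (d = Pow(Add(-2, Add(Mul(5, Rational(1, 6)), Mul(-4, Rational(1, 2)))), Rational(1, 2)) = Pow(Add(-2, Add(Rational(5, 6), -2)), Rational(1, 2)) = Pow(Add(-2, Rational(-7, 6)), Rational(1, 2)) = Pow(Rational(-19, 6), Rational(1, 2)) = Mul(Rational(1, 6), I, Pow(114, Rational(1, 2))) ≈ Mul(1.7795, I))
Pow(Function('s')(d), 2) = Pow(Pow(Mul(Rational(1, 6), I, Pow(114, Rational(1, 2))), 2), 2) = Pow(Rational(-19, 6), 2) = Rational(361, 36)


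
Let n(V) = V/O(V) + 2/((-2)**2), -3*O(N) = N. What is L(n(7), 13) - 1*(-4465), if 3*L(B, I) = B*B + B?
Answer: 17865/4 ≈ 4466.3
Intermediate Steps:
O(N) = -N/3
n(V) = -5/2 (n(V) = V/((-V/3)) + 2/((-2)**2) = V*(-3/V) + 2/4 = -3 + 2*(1/4) = -3 + 1/2 = -5/2)
L(B, I) = B/3 + B**2/3 (L(B, I) = (B*B + B)/3 = (B**2 + B)/3 = (B + B**2)/3 = B/3 + B**2/3)
L(n(7), 13) - 1*(-4465) = (1/3)*(-5/2)*(1 - 5/2) - 1*(-4465) = (1/3)*(-5/2)*(-3/2) + 4465 = 5/4 + 4465 = 17865/4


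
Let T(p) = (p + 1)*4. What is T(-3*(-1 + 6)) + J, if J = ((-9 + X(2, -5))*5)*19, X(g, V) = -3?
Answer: -1196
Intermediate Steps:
T(p) = 4 + 4*p (T(p) = (1 + p)*4 = 4 + 4*p)
J = -1140 (J = ((-9 - 3)*5)*19 = -12*5*19 = -60*19 = -1140)
T(-3*(-1 + 6)) + J = (4 + 4*(-3*(-1 + 6))) - 1140 = (4 + 4*(-3*5)) - 1140 = (4 + 4*(-15)) - 1140 = (4 - 60) - 1140 = -56 - 1140 = -1196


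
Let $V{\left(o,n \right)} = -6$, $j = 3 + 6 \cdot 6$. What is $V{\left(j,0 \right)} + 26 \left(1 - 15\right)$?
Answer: $-370$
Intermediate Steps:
$j = 39$ ($j = 3 + 36 = 39$)
$V{\left(j,0 \right)} + 26 \left(1 - 15\right) = -6 + 26 \left(1 - 15\right) = -6 + 26 \left(-14\right) = -6 - 364 = -370$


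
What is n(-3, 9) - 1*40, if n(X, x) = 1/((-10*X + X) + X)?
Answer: -959/24 ≈ -39.958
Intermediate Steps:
n(X, x) = -1/(8*X) (n(X, x) = 1/(-9*X + X) = 1/(-8*X) = -1/(8*X))
n(-3, 9) - 1*40 = -⅛/(-3) - 1*40 = -⅛*(-⅓) - 40 = 1/24 - 40 = -959/24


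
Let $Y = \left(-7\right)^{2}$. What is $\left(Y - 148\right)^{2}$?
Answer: $9801$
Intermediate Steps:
$Y = 49$
$\left(Y - 148\right)^{2} = \left(49 - 148\right)^{2} = \left(-99\right)^{2} = 9801$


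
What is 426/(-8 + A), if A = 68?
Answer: 71/10 ≈ 7.1000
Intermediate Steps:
426/(-8 + A) = 426/(-8 + 68) = 426/60 = (1/60)*426 = 71/10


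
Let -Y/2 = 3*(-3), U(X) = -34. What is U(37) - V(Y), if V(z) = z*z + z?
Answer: -376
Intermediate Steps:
Y = 18 (Y = -6*(-3) = -2*(-9) = 18)
V(z) = z + z**2 (V(z) = z**2 + z = z + z**2)
U(37) - V(Y) = -34 - 18*(1 + 18) = -34 - 18*19 = -34 - 1*342 = -34 - 342 = -376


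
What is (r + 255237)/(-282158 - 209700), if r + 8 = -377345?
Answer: 61058/245929 ≈ 0.24827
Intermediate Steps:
r = -377353 (r = -8 - 377345 = -377353)
(r + 255237)/(-282158 - 209700) = (-377353 + 255237)/(-282158 - 209700) = -122116/(-491858) = -122116*(-1/491858) = 61058/245929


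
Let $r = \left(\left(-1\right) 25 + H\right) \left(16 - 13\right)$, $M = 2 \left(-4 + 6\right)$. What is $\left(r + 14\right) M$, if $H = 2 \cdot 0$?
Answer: $-244$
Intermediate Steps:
$H = 0$
$M = 4$ ($M = 2 \cdot 2 = 4$)
$r = -75$ ($r = \left(\left(-1\right) 25 + 0\right) \left(16 - 13\right) = \left(-25 + 0\right) 3 = \left(-25\right) 3 = -75$)
$\left(r + 14\right) M = \left(-75 + 14\right) 4 = \left(-61\right) 4 = -244$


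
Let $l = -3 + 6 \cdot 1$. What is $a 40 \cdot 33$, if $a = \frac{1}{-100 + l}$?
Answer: $- \frac{1320}{97} \approx -13.608$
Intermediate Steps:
$l = 3$ ($l = -3 + 6 = 3$)
$a = - \frac{1}{97}$ ($a = \frac{1}{-100 + 3} = \frac{1}{-97} = - \frac{1}{97} \approx -0.010309$)
$a 40 \cdot 33 = \left(- \frac{1}{97}\right) 40 \cdot 33 = \left(- \frac{40}{97}\right) 33 = - \frac{1320}{97}$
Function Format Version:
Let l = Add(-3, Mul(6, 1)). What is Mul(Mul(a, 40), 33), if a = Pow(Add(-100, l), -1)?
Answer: Rational(-1320, 97) ≈ -13.608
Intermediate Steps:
l = 3 (l = Add(-3, 6) = 3)
a = Rational(-1, 97) (a = Pow(Add(-100, 3), -1) = Pow(-97, -1) = Rational(-1, 97) ≈ -0.010309)
Mul(Mul(a, 40), 33) = Mul(Mul(Rational(-1, 97), 40), 33) = Mul(Rational(-40, 97), 33) = Rational(-1320, 97)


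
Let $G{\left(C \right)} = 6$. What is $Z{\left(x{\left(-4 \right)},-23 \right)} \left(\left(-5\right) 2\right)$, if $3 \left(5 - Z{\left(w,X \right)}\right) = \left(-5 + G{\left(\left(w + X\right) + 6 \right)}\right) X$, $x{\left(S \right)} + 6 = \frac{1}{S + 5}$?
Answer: $- \frac{380}{3} \approx -126.67$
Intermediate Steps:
$x{\left(S \right)} = -6 + \frac{1}{5 + S}$ ($x{\left(S \right)} = -6 + \frac{1}{S + 5} = -6 + \frac{1}{5 + S}$)
$Z{\left(w,X \right)} = 5 - \frac{X}{3}$ ($Z{\left(w,X \right)} = 5 - \frac{\left(-5 + 6\right) X}{3} = 5 - \frac{1 X}{3} = 5 - \frac{X}{3}$)
$Z{\left(x{\left(-4 \right)},-23 \right)} \left(\left(-5\right) 2\right) = \left(5 - - \frac{23}{3}\right) \left(\left(-5\right) 2\right) = \left(5 + \frac{23}{3}\right) \left(-10\right) = \frac{38}{3} \left(-10\right) = - \frac{380}{3}$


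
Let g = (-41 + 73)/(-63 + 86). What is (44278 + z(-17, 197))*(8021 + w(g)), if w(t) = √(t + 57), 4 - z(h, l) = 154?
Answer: 353950688 + 44128*√30889/23 ≈ 3.5429e+8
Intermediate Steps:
z(h, l) = -150 (z(h, l) = 4 - 1*154 = 4 - 154 = -150)
g = 32/23 ≈ 1.3913
w(t) = √(57 + t)
(44278 + z(-17, 197))*(8021 + w(g)) = (44278 - 150)*(8021 + √(57 + 32/23)) = 44128*(8021 + √(1343/23)) = 44128*(8021 + √30889/23) = 353950688 + 44128*√30889/23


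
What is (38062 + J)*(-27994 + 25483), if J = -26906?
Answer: -28012716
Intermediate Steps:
(38062 + J)*(-27994 + 25483) = (38062 - 26906)*(-27994 + 25483) = 11156*(-2511) = -28012716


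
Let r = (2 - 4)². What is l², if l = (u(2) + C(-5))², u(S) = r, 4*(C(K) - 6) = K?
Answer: 1500625/256 ≈ 5861.8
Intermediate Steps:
C(K) = 6 + K/4
r = 4 (r = (-2)² = 4)
u(S) = 4
l = 1225/16 (l = (4 + (6 + (¼)*(-5)))² = (4 + (6 - 5/4))² = (4 + 19/4)² = (35/4)² = 1225/16 ≈ 76.563)
l² = (1225/16)² = 1500625/256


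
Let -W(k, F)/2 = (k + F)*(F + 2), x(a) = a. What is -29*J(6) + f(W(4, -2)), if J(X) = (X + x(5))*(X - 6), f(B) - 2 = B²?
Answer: 2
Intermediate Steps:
W(k, F) = -2*(2 + F)*(F + k) (W(k, F) = -2*(k + F)*(F + 2) = -2*(F + k)*(2 + F) = -2*(2 + F)*(F + k))
f(B) = 2 + B²
J(X) = (-6 + X)*(5 + X) (J(X) = (X + 5)*(X - 6) = (5 + X)*(-6 + X) = (-6 + X)*(5 + X))
-29*J(6) + f(W(4, -2)) = -29*(-30 + 6² - 1*6) + (2 + (-4*(-2) - 4*4 - 2*(-2)² - 2*(-2)*4)²) = -29*(-30 + 36 - 6) + (2 + (8 - 16 - 2*4 + 16)²) = -29*0 + (2 + (8 - 16 - 8 + 16)²) = 0 + (2 + 0²) = 0 + (2 + 0) = 0 + 2 = 2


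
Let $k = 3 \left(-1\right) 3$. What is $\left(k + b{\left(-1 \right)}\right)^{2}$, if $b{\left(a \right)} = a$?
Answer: $100$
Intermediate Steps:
$k = -9$ ($k = \left(-3\right) 3 = -9$)
$\left(k + b{\left(-1 \right)}\right)^{2} = \left(-9 - 1\right)^{2} = \left(-10\right)^{2} = 100$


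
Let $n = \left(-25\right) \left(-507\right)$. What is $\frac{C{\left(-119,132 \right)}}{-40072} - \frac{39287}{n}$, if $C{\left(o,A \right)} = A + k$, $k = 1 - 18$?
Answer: $- \frac{1575766289}{507912600} \approx -3.1024$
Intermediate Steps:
$k = -17$ ($k = 1 - 18 = -17$)
$n = 12675$
$C{\left(o,A \right)} = -17 + A$ ($C{\left(o,A \right)} = A - 17 = -17 + A$)
$\frac{C{\left(-119,132 \right)}}{-40072} - \frac{39287}{n} = \frac{-17 + 132}{-40072} - \frac{39287}{12675} = 115 \left(- \frac{1}{40072}\right) - \frac{39287}{12675} = - \frac{115}{40072} - \frac{39287}{12675} = - \frac{1575766289}{507912600}$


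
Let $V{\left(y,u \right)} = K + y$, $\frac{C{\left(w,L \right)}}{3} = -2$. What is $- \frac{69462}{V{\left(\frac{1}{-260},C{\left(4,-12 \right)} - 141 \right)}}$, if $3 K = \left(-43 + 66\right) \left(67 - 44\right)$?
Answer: $- \frac{54180360}{137537} \approx -393.93$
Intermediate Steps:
$C{\left(w,L \right)} = -6$ ($C{\left(w,L \right)} = 3 \left(-2\right) = -6$)
$K = \frac{529}{3}$ ($K = \frac{\left(-43 + 66\right) \left(67 - 44\right)}{3} = \frac{23 \cdot 23}{3} = \frac{1}{3} \cdot 529 = \frac{529}{3} \approx 176.33$)
$V{\left(y,u \right)} = \frac{529}{3} + y$
$- \frac{69462}{V{\left(\frac{1}{-260},C{\left(4,-12 \right)} - 141 \right)}} = - \frac{69462}{\frac{529}{3} + \frac{1}{-260}} = - \frac{69462}{\frac{529}{3} - \frac{1}{260}} = - \frac{69462}{\frac{137537}{780}} = \left(-69462\right) \frac{780}{137537} = - \frac{54180360}{137537}$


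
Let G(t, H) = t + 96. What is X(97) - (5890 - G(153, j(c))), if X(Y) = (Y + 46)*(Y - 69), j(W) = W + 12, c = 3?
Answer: -1637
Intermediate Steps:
j(W) = 12 + W
G(t, H) = 96 + t
X(Y) = (-69 + Y)*(46 + Y) (X(Y) = (46 + Y)*(-69 + Y) = (-69 + Y)*(46 + Y))
X(97) - (5890 - G(153, j(c))) = (-3174 + 97² - 23*97) - (5890 - (96 + 153)) = (-3174 + 9409 - 2231) - (5890 - 1*249) = 4004 - (5890 - 249) = 4004 - 1*5641 = 4004 - 5641 = -1637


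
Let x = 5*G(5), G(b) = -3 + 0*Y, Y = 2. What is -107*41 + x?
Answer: -4402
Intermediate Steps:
G(b) = -3 (G(b) = -3 + 0*2 = -3 + 0 = -3)
x = -15 (x = 5*(-3) = -15)
-107*41 + x = -107*41 - 15 = -4387 - 15 = -4402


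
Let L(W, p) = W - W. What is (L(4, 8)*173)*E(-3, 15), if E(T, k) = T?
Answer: 0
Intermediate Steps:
L(W, p) = 0
(L(4, 8)*173)*E(-3, 15) = (0*173)*(-3) = 0*(-3) = 0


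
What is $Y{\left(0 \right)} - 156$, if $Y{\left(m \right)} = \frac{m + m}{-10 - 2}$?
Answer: $-156$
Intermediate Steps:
$Y{\left(m \right)} = - \frac{m}{6}$ ($Y{\left(m \right)} = \frac{2 m}{-12} = 2 m \left(- \frac{1}{12}\right) = - \frac{m}{6}$)
$Y{\left(0 \right)} - 156 = \left(- \frac{1}{6}\right) 0 - 156 = 0 - 156 = -156$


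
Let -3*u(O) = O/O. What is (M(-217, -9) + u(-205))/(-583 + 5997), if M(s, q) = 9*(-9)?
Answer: -122/8121 ≈ -0.015023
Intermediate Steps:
u(O) = -⅓ (u(O) = -O/(3*O) = -⅓*1 = -⅓)
M(s, q) = -81
(M(-217, -9) + u(-205))/(-583 + 5997) = (-81 - ⅓)/(-583 + 5997) = -244/3/5414 = -244/3*1/5414 = -122/8121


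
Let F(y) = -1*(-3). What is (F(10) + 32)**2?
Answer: 1225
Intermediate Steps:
F(y) = 3
(F(10) + 32)**2 = (3 + 32)**2 = 35**2 = 1225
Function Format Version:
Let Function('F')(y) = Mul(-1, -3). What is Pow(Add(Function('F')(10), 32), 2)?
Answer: 1225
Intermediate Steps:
Function('F')(y) = 3
Pow(Add(Function('F')(10), 32), 2) = Pow(Add(3, 32), 2) = Pow(35, 2) = 1225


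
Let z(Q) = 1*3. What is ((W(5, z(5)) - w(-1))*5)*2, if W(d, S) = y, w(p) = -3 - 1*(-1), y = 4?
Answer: 60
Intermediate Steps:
z(Q) = 3
w(p) = -2 (w(p) = -3 + 1 = -2)
W(d, S) = 4
((W(5, z(5)) - w(-1))*5)*2 = ((4 - 1*(-2))*5)*2 = ((4 + 2)*5)*2 = (6*5)*2 = 30*2 = 60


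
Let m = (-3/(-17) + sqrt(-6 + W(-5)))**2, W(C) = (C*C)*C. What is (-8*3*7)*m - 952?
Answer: 6083672/289 - 1008*I*sqrt(131)/17 ≈ 21051.0 - 678.65*I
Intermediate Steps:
W(C) = C**3 (W(C) = C**2*C = C**3)
m = (3/17 + I*sqrt(131))**2 (m = (-3/(-17) + sqrt(-6 + (-5)**3))**2 = (-3*(-1/17) + sqrt(-6 - 125))**2 = (3/17 + sqrt(-131))**2 = (3/17 + I*sqrt(131))**2 ≈ -130.97 + 4.0396*I)
(-8*3*7)*m - 952 = (-8*3*7)*(-37850/289 + 6*I*sqrt(131)/17) - 952 = (-24*7)*(-37850/289 + 6*I*sqrt(131)/17) - 952 = -168*(-37850/289 + 6*I*sqrt(131)/17) - 952 = (6358800/289 - 1008*I*sqrt(131)/17) - 952 = 6083672/289 - 1008*I*sqrt(131)/17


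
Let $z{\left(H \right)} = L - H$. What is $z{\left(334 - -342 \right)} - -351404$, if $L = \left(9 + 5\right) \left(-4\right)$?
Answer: $350672$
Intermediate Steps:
$L = -56$ ($L = 14 \left(-4\right) = -56$)
$z{\left(H \right)} = -56 - H$
$z{\left(334 - -342 \right)} - -351404 = \left(-56 - \left(334 - -342\right)\right) - -351404 = \left(-56 - \left(334 + 342\right)\right) + 351404 = \left(-56 - 676\right) + 351404 = -732 + 351404 = 350672$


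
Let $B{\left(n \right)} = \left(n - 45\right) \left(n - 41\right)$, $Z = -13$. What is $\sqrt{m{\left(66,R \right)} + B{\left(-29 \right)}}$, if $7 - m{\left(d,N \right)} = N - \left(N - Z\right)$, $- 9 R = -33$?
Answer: $20 \sqrt{13} \approx 72.111$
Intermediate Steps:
$R = \frac{11}{3}$ ($R = \left(- \frac{1}{9}\right) \left(-33\right) = \frac{11}{3} \approx 3.6667$)
$B{\left(n \right)} = \left(-45 + n\right) \left(-41 + n\right)$
$m{\left(d,N \right)} = 20$ ($m{\left(d,N \right)} = 7 - \left(N - \left(13 + N\right)\right) = 7 - -13 = 7 + 13 = 20$)
$\sqrt{m{\left(66,R \right)} + B{\left(-29 \right)}} = \sqrt{20 + \left(1845 + \left(-29\right)^{2} - -2494\right)} = \sqrt{20 + \left(1845 + 841 + 2494\right)} = \sqrt{20 + 5180} = \sqrt{5200} = 20 \sqrt{13}$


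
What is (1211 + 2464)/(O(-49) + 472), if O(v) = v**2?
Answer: 3675/2873 ≈ 1.2792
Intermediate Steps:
(1211 + 2464)/(O(-49) + 472) = (1211 + 2464)/((-49)**2 + 472) = 3675/(2401 + 472) = 3675/2873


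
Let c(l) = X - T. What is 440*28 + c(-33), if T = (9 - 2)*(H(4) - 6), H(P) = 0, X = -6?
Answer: 12356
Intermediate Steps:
T = -42 (T = (9 - 2)*(0 - 6) = 7*(-6) = -42)
c(l) = 36 (c(l) = -6 - 1*(-42) = -6 + 42 = 36)
440*28 + c(-33) = 440*28 + 36 = 12320 + 36 = 12356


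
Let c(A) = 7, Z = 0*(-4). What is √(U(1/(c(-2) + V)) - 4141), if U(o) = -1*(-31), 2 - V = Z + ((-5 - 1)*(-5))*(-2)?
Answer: I*√4110 ≈ 64.109*I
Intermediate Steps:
Z = 0
V = 62 (V = 2 - (0 + ((-5 - 1)*(-5))*(-2)) = 2 - (0 - 6*(-5)*(-2)) = 2 - (0 + 30*(-2)) = 2 - (0 - 60) = 2 - 1*(-60) = 2 + 60 = 62)
U(o) = 31
√(U(1/(c(-2) + V)) - 4141) = √(31 - 4141) = √(-4110) = I*√4110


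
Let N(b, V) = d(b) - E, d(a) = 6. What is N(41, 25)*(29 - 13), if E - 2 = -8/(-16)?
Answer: 56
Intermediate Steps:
E = 5/2 (E = 2 - 8/(-16) = 2 - 8*(-1/16) = 2 + 1/2 = 5/2 ≈ 2.5000)
N(b, V) = 7/2 (N(b, V) = 6 - 1*5/2 = 6 - 5/2 = 7/2)
N(41, 25)*(29 - 13) = 7*(29 - 13)/2 = (7/2)*16 = 56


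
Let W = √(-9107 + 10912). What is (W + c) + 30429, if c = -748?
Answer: 29681 + 19*√5 ≈ 29724.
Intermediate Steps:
W = 19*√5 (W = √1805 = 19*√5 ≈ 42.485)
(W + c) + 30429 = (19*√5 - 748) + 30429 = (-748 + 19*√5) + 30429 = 29681 + 19*√5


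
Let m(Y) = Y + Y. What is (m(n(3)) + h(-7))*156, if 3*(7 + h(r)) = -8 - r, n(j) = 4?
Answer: 104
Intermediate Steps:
h(r) = -29/3 - r/3 (h(r) = -7 + (-8 - r)/3 = -7 + (-8/3 - r/3) = -29/3 - r/3)
m(Y) = 2*Y
(m(n(3)) + h(-7))*156 = (2*4 + (-29/3 - ⅓*(-7)))*156 = (8 + (-29/3 + 7/3))*156 = (8 - 22/3)*156 = (⅔)*156 = 104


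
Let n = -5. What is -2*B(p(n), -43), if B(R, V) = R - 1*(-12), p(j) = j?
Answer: -14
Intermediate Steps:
B(R, V) = 12 + R (B(R, V) = R + 12 = 12 + R)
-2*B(p(n), -43) = -2*(12 - 5) = -2*7 = -14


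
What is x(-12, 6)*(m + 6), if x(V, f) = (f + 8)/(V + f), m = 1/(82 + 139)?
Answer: -9289/663 ≈ -14.011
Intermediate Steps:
m = 1/221 ≈ 0.0045249
x(V, f) = (8 + f)/(V + f)
x(-12, 6)*(m + 6) = ((8 + 6)/(-12 + 6))*(1/221 + 6) = (14/(-6))*(1327/221) = -⅙*14*(1327/221) = -7/3*1327/221 = -9289/663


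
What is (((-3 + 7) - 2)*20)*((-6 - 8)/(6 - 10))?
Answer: 140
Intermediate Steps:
(((-3 + 7) - 2)*20)*((-6 - 8)/(6 - 10)) = ((4 - 2)*20)*(-14/(-4)) = (2*20)*(-14*(-¼)) = 40*(7/2) = 140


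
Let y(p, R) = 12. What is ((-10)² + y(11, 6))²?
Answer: 12544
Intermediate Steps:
((-10)² + y(11, 6))² = ((-10)² + 12)² = (100 + 12)² = 112² = 12544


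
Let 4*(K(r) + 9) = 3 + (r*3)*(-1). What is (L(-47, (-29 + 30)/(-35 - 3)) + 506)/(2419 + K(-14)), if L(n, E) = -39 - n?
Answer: 2056/9685 ≈ 0.21229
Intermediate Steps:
K(r) = -33/4 - 3*r/4 (K(r) = -9 + (3 + (r*3)*(-1))/4 = -9 + (3 + (3*r)*(-1))/4 = -9 + (3 - 3*r)/4 = -9 + (¾ - 3*r/4) = -33/4 - 3*r/4)
(L(-47, (-29 + 30)/(-35 - 3)) + 506)/(2419 + K(-14)) = ((-39 - 1*(-47)) + 506)/(2419 + (-33/4 - ¾*(-14))) = ((-39 + 47) + 506)/(2419 + (-33/4 + 21/2)) = (8 + 506)/(2419 + 9/4) = 514/(9685/4) = 514*(4/9685) = 2056/9685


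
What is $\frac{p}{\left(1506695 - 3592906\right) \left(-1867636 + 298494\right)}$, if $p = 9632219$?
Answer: $\frac{9632219}{3273561300962} \approx 2.9424 \cdot 10^{-6}$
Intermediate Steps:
$\frac{p}{\left(1506695 - 3592906\right) \left(-1867636 + 298494\right)} = \frac{9632219}{\left(1506695 - 3592906\right) \left(-1867636 + 298494\right)} = \frac{9632219}{\left(-2086211\right) \left(-1569142\right)} = \frac{9632219}{3273561300962}$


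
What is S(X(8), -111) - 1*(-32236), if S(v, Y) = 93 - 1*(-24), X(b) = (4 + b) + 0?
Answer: 32353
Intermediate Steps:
X(b) = 4 + b
S(v, Y) = 117 (S(v, Y) = 93 + 24 = 117)
S(X(8), -111) - 1*(-32236) = 117 - 1*(-32236) = 117 + 32236 = 32353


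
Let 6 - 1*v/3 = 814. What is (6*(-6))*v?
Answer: 87264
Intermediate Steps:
v = -2424 (v = 18 - 3*814 = 18 - 2442 = -2424)
(6*(-6))*v = (6*(-6))*(-2424) = -36*(-2424) = 87264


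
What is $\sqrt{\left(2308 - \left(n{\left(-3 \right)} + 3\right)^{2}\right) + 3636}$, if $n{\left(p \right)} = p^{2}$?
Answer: $10 \sqrt{58} \approx 76.158$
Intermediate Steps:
$\sqrt{\left(2308 - \left(n{\left(-3 \right)} + 3\right)^{2}\right) + 3636} = \sqrt{\left(2308 - \left(\left(-3\right)^{2} + 3\right)^{2}\right) + 3636} = \sqrt{\left(2308 - \left(9 + 3\right)^{2}\right) + 3636} = \sqrt{\left(2308 - 12^{2}\right) + 3636} = \sqrt{\left(2308 - 144\right) + 3636} = \sqrt{2164 + 3636} = \sqrt{5800} = 10 \sqrt{58}$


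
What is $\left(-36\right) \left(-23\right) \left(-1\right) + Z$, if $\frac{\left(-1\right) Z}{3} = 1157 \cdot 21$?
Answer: $-73719$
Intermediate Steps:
$Z = -72891$ ($Z = - 3 \cdot 1157 \cdot 21 = \left(-3\right) 24297 = -72891$)
$\left(-36\right) \left(-23\right) \left(-1\right) + Z = \left(-36\right) \left(-23\right) \left(-1\right) - 72891 = 828 \left(-1\right) - 72891 = -828 - 72891 = -73719$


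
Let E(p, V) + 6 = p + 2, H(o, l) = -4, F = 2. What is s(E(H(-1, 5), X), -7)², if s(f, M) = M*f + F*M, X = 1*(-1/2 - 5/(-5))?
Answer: 1764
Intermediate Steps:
X = ½ (X = 1*(-1*½ - 5*(-⅕)) = 1*(-½ + 1) = 1*(½) = ½ ≈ 0.50000)
E(p, V) = -4 + p (E(p, V) = -6 + (p + 2) = -6 + (2 + p) = -4 + p)
s(f, M) = 2*M + M*f (s(f, M) = M*f + 2*M = 2*M + M*f)
s(E(H(-1, 5), X), -7)² = (-7*(2 + (-4 - 4)))² = (-7*(2 - 8))² = (-7*(-6))² = 42² = 1764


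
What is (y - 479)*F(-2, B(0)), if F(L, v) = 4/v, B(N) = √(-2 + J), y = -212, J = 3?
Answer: -2764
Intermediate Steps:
B(N) = 1 (B(N) = √(-2 + 3) = √1 = 1)
(y - 479)*F(-2, B(0)) = (-212 - 479)*(4/1) = -2764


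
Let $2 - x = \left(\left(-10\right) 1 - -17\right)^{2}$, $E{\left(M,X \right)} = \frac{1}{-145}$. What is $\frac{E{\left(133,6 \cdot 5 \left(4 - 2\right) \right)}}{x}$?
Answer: $\frac{1}{6815} \approx 0.00014674$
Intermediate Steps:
$E{\left(M,X \right)} = - \frac{1}{145}$
$x = -47$ ($x = 2 - \left(\left(-10\right) 1 - -17\right)^{2} = 2 - \left(-10 + \left(-35 + 52\right)\right)^{2} = 2 - \left(-10 + 17\right)^{2} = 2 - 7^{2} = 2 - 49 = -47$)
$\frac{E{\left(133,6 \cdot 5 \left(4 - 2\right) \right)}}{x} = - \frac{1}{145 \left(-47\right)} = \left(- \frac{1}{145}\right) \left(- \frac{1}{47}\right) = \frac{1}{6815}$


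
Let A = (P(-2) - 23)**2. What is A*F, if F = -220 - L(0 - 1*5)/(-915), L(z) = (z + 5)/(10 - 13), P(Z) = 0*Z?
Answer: -116380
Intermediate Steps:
P(Z) = 0
L(z) = -5/3 - z/3 (L(z) = (5 + z)/(-3) = (5 + z)*(-1/3) = -5/3 - z/3)
A = 529 (A = (0 - 23)**2 = (-23)**2 = 529)
F = -220 (F = -220 - (-5/3 - (0 - 1*5)/3)/(-915) = -220 - (-5/3 - (0 - 5)/3)*(-1)/915 = -220 - (-5/3 - 1/3*(-5))*(-1)/915 = -220 - (-5/3 + 5/3)*(-1)/915 = -220 - 0*(-1)/915 = -220 - 1*0 = -220 + 0 = -220)
A*F = 529*(-220) = -116380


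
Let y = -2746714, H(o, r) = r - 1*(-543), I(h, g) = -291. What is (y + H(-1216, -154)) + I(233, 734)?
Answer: -2746616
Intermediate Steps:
H(o, r) = 543 + r (H(o, r) = r + 543 = 543 + r)
(y + H(-1216, -154)) + I(233, 734) = (-2746714 + (543 - 154)) - 291 = (-2746714 + 389) - 291 = -2746325 - 291 = -2746616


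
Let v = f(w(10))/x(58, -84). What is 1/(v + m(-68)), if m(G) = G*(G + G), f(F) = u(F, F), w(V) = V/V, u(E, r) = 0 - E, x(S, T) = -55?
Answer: 55/508641 ≈ 0.00010813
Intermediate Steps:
u(E, r) = -E
w(V) = 1
f(F) = -F
m(G) = 2*G² (m(G) = G*(2*G) = 2*G²)
v = 1/55 (v = -1*1/(-55) = -1*(-1/55) = 1/55 ≈ 0.018182)
1/(v + m(-68)) = 1/(1/55 + 2*(-68)²) = 1/(1/55 + 2*4624) = 1/(1/55 + 9248) = 1/(508641/55) = 55/508641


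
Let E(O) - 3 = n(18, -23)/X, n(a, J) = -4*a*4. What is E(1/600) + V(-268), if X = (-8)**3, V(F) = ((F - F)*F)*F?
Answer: 57/16 ≈ 3.5625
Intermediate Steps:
n(a, J) = -16*a
V(F) = 0 (V(F) = (0*F)*F = 0*F = 0)
X = -512
E(O) = 57/16 (E(O) = 3 - 16*18/(-512) = 3 - 288*(-1/512) = 3 + 9/16 = 57/16)
E(1/600) + V(-268) = 57/16 + 0 = 57/16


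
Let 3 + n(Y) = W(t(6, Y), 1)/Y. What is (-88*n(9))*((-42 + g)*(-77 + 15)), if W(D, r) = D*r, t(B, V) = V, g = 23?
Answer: 207328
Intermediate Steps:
n(Y) = -2 (n(Y) = -3 + (Y*1)/Y = -3 + Y/Y = -3 + 1 = -2)
(-88*n(9))*((-42 + g)*(-77 + 15)) = (-88*(-2))*((-42 + 23)*(-77 + 15)) = 176*(-19*(-62)) = 176*1178 = 207328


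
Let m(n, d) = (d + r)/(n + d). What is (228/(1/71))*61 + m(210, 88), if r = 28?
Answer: 147132790/149 ≈ 9.8747e+5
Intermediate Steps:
m(n, d) = (28 + d)/(d + n) (m(n, d) = (d + 28)/(n + d) = (28 + d)/(d + n))
(228/(1/71))*61 + m(210, 88) = (228/(1/71))*61 + (28 + 88)/(88 + 210) = (228/(1/71))*61 + 116/298 = (228*71)*61 + (1/298)*116 = 16188*61 + 58/149 = 987468 + 58/149 = 147132790/149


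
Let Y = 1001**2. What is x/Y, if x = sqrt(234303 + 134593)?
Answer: 16*sqrt(1441)/1002001 ≈ 0.00060616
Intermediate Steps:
x = 16*sqrt(1441) (x = sqrt(368896) = 16*sqrt(1441) ≈ 607.37)
Y = 1002001
x/Y = (16*sqrt(1441))/1002001 = (16*sqrt(1441))*(1/1002001) = 16*sqrt(1441)/1002001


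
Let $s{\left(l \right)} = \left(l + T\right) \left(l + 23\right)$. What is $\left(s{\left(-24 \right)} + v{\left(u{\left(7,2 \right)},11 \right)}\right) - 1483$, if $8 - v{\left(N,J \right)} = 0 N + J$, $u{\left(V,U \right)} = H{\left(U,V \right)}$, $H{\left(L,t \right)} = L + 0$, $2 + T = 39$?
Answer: $-1499$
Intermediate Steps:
$T = 37$ ($T = -2 + 39 = 37$)
$H{\left(L,t \right)} = L$
$u{\left(V,U \right)} = U$
$s{\left(l \right)} = \left(23 + l\right) \left(37 + l\right)$ ($s{\left(l \right)} = \left(l + 37\right) \left(l + 23\right) = \left(37 + l\right) \left(23 + l\right) = \left(23 + l\right) \left(37 + l\right)$)
$v{\left(N,J \right)} = 8 - J$ ($v{\left(N,J \right)} = 8 - \left(0 N + J\right) = 8 - \left(0 + J\right) = 8 - J$)
$\left(s{\left(-24 \right)} + v{\left(u{\left(7,2 \right)},11 \right)}\right) - 1483 = \left(\left(851 + \left(-24\right)^{2} + 60 \left(-24\right)\right) + \left(8 - 11\right)\right) - 1483 = \left(\left(851 + 576 - 1440\right) + \left(8 - 11\right)\right) - 1483 = \left(-13 - 3\right) - 1483 = -16 - 1483 = -1499$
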